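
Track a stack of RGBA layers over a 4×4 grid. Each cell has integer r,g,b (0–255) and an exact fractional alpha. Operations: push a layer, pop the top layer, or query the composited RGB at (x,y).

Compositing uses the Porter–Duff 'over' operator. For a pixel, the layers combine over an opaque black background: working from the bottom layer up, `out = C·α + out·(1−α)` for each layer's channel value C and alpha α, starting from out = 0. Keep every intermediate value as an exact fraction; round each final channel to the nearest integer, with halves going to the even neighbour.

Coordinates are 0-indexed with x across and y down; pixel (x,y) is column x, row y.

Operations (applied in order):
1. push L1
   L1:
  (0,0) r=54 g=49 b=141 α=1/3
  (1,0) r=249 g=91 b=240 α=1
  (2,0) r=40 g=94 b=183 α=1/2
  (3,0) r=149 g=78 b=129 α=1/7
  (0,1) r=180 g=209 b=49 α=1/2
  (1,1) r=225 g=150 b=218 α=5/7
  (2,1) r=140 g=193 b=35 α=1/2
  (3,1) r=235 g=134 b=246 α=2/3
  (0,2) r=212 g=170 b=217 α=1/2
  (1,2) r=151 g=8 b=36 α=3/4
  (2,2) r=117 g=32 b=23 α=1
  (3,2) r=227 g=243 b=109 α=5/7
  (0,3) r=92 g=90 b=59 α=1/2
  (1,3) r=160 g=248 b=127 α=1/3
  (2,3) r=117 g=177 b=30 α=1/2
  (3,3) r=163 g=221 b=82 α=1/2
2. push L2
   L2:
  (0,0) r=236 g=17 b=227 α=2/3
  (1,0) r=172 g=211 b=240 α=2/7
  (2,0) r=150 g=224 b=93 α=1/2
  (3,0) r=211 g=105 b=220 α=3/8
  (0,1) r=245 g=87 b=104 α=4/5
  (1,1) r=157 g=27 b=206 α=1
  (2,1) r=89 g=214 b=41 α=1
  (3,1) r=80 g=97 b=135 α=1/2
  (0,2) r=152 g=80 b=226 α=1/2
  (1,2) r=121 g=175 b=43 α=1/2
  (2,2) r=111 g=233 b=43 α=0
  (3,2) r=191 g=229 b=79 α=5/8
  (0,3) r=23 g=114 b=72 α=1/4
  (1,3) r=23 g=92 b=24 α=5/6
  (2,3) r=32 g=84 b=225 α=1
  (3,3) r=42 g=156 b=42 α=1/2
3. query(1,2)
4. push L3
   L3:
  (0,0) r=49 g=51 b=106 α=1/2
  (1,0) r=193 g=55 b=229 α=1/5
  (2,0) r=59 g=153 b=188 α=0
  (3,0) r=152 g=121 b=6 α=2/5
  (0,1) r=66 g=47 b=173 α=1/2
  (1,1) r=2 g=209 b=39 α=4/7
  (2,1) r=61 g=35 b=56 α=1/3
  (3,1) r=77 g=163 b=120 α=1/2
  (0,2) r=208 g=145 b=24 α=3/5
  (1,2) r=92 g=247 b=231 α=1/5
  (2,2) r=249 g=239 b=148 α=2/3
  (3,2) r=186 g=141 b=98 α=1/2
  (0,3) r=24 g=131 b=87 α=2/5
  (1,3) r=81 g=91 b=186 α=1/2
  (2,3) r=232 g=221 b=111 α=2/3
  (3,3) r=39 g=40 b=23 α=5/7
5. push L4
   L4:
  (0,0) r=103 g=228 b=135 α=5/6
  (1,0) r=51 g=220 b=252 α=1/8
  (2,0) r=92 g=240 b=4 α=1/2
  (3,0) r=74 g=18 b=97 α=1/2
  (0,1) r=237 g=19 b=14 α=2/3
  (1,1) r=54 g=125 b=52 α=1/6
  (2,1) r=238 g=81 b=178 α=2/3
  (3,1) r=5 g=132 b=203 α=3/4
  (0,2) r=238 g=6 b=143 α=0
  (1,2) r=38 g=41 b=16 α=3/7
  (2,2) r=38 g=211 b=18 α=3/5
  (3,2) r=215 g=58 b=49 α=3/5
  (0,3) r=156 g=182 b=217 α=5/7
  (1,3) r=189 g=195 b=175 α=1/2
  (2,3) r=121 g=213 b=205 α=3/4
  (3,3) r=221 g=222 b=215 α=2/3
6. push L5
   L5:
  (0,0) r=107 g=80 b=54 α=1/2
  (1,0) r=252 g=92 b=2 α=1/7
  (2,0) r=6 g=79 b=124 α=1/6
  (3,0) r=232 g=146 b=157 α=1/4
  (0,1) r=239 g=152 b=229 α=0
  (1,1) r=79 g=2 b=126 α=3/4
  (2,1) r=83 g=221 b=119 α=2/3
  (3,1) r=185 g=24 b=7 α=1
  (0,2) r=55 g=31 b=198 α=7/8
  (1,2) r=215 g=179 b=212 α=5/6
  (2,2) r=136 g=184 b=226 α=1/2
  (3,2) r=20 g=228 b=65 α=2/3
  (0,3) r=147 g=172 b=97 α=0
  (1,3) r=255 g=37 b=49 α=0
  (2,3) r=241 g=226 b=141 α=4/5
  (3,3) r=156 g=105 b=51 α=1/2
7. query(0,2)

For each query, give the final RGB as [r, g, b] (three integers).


(1,2) stack=L1,L2; from [0,0,0]:
L1 α=3/4: [453/4, 6, 27]
L2 α=1/2: [937/8, 181/2, 35]
rounded: [117, 90, 35]

query (0,2) [L1,L2,L3,L4,L5] — begin 0,0,0
after L1 α=1/2: [106, 85, 217/2]
after L2 α=1/2: [129, 165/2, 669/4]
after L3 α=3/5: [882/5, 120, 813/10]
after L4 α=0: [882/5, 120, 813/10]
after L5 α=7/8: [2807/40, 337/8, 14673/80]
→ [70, 42, 183]


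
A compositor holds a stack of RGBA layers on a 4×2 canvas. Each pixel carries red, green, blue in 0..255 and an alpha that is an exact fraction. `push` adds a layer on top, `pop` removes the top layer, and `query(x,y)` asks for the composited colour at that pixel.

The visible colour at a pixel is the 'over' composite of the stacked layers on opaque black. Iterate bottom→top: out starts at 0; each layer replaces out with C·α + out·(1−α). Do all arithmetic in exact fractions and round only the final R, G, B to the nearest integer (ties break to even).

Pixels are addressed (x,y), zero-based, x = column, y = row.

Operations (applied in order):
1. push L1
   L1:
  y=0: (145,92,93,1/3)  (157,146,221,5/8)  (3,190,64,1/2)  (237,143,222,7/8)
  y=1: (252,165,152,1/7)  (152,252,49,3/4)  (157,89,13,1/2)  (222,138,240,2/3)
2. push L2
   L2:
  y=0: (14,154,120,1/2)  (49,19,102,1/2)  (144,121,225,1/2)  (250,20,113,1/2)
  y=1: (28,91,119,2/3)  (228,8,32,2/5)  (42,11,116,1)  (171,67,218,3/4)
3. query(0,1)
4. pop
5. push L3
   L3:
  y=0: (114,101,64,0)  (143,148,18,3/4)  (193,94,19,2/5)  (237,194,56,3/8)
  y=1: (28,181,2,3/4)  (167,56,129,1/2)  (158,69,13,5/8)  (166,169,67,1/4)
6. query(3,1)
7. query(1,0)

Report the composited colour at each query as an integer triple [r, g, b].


at x=0,y=1 over L1,L2:
after L1 α=1/7: [36, 165/7, 152/7]
after L2 α=2/3: [92/3, 1439/21, 606/7]
→ [31, 69, 87]

query (3,1) [L1,L3] — begin 0,0,0
after L1 α=2/3: [148, 92, 160]
after L3 α=1/4: [305/2, 445/4, 547/4]
rounded: [152, 111, 137]

at x=1,y=0 over L1,L3:
after L1 α=5/8: [785/8, 365/4, 1105/8]
after L3 α=3/4: [4217/32, 2141/16, 1537/32]
= [132, 134, 48]


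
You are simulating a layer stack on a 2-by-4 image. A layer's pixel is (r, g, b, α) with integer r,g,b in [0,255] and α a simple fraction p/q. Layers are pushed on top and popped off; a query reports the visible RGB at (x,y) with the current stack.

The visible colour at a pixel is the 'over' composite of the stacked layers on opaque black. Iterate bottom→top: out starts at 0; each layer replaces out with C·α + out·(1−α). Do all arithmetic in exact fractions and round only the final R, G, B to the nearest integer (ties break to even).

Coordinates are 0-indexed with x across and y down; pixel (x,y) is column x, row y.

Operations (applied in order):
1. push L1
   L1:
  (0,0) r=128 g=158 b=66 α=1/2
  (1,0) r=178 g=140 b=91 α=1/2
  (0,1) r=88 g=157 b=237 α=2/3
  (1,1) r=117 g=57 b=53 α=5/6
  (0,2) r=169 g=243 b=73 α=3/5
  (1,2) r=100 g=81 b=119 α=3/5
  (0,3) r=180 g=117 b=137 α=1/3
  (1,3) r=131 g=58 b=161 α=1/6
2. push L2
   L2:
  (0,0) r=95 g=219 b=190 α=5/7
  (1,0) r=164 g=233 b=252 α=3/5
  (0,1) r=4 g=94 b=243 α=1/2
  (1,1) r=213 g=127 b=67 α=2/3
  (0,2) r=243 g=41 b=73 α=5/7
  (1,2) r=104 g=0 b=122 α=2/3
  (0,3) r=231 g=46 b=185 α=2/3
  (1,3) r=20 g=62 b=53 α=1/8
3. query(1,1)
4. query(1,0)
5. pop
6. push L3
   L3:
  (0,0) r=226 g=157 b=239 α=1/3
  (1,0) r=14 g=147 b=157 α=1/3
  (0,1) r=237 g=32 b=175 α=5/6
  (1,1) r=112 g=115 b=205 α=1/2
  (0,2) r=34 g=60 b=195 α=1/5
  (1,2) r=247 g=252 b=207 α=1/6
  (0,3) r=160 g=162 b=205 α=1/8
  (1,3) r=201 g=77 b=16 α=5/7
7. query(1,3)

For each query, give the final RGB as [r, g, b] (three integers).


at x=1,y=1 over L1,L2:
+L1 (α=5/6) → [195/2, 95/2, 265/6]
+L2 (α=2/3) → [349/2, 201/2, 1069/18]
rounded: [174, 100, 59]

(1,0) stack=L1,L2; from [0,0,0]:
+L1 (α=1/2) → [89, 70, 91/2]
+L2 (α=3/5) → [134, 839/5, 847/5]
rounded: [134, 168, 169]

at x=1,y=3 over L1,L3:
after L1 α=1/6: [131/6, 29/3, 161/6]
after L3 α=5/7: [3146/21, 1213/21, 401/21]
rounded: [150, 58, 19]


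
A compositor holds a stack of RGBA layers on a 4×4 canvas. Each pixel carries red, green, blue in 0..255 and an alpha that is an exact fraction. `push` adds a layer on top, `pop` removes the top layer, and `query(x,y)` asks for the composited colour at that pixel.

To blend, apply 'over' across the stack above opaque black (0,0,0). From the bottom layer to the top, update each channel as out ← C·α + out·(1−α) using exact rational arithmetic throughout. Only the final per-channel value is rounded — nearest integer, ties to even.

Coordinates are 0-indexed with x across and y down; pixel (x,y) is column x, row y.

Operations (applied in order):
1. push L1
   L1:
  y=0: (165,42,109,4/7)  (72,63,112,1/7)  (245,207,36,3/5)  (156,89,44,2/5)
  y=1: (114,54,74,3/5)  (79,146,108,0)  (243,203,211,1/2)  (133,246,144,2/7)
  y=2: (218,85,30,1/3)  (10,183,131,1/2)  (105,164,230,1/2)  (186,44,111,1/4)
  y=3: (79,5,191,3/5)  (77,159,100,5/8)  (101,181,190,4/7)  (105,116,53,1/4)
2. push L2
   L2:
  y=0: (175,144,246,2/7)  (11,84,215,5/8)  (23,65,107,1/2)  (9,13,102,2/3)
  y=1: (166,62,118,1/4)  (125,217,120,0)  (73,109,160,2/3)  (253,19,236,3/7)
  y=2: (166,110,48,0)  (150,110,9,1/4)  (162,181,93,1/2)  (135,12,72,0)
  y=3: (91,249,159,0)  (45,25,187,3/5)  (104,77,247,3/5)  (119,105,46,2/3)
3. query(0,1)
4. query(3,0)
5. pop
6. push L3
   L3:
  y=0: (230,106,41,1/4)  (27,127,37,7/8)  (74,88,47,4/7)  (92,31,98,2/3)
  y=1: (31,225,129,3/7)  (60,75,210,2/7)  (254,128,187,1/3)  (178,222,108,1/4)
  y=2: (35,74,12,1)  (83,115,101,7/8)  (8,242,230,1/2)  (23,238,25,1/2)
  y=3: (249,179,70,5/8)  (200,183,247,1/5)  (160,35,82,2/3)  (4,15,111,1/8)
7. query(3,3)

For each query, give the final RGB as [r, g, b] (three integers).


at x=0,y=1 over L1,L2:
L1 α=3/5: [342/5, 162/5, 222/5]
L2 α=1/4: [464/5, 199/5, 314/5]
= [93, 40, 63]

query (3,0) [L1,L2] — begin 0,0,0
+L1 (α=2/5) → [312/5, 178/5, 88/5]
+L2 (α=2/3) → [134/5, 308/15, 1108/15]
= [27, 21, 74]

at x=3,y=3 over L1,L3:
L1 α=1/4: [105/4, 29, 53/4]
L3 α=1/8: [751/32, 109/4, 815/32]
= [23, 27, 25]


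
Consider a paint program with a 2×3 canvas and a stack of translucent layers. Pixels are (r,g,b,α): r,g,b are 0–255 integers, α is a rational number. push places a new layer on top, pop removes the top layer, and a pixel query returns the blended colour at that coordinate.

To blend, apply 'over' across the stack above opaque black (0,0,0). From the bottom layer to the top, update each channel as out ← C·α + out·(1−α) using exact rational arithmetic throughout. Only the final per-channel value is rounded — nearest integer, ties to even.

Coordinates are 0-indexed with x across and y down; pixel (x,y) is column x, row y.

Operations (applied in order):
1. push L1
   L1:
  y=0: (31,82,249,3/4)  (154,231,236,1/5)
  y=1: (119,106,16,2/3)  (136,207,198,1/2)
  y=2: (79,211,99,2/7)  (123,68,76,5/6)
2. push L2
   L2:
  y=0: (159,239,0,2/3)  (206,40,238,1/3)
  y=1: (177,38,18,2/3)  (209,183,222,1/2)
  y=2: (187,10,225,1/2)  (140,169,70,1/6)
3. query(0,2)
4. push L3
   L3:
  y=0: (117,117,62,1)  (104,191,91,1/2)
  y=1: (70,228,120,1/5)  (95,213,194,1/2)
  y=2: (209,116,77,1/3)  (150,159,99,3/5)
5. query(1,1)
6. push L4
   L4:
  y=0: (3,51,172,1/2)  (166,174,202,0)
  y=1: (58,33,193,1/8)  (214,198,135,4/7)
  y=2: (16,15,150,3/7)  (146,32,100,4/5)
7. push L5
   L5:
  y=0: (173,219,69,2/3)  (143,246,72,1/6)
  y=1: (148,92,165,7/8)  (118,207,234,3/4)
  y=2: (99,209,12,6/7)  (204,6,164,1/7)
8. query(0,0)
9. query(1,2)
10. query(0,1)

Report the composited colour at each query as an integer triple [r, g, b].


at x=0,y=2 over L1,L2:
after L1 α=2/7: [158/7, 422/7, 198/7]
after L2 α=1/2: [1467/14, 246/7, 1773/14]
= [105, 35, 127]

at x=1,y=1 over L1,L2,L3:
after L1 α=1/2: [68, 207/2, 99]
after L2 α=1/2: [277/2, 573/4, 321/2]
after L3 α=1/2: [467/4, 1425/8, 709/4]
= [117, 178, 177]

at x=0,y=0 over L1,L2,L3,L4,L5:
L1 α=3/4: [93/4, 123/2, 747/4]
L2 α=2/3: [455/4, 1079/6, 249/4]
L3 α=1: [117, 117, 62]
L4 α=1/2: [60, 84, 117]
L5 α=2/3: [406/3, 174, 85]
= [135, 174, 85]

(1,2) stack=L1,L2,L3,L4,L5; from [0,0,0]:
after L1 α=5/6: [205/2, 170/3, 190/3]
after L2 α=1/6: [435/4, 1357/18, 580/9]
after L3 α=3/5: [267/2, 1130/9, 3833/45]
after L4 α=4/5: [287/2, 2282/45, 21833/225]
after L5 α=1/7: [1065/7, 4654/105, 55966/525]
rounded: [152, 44, 107]

at x=0,y=1 over L1,L2,L3,L4,L5:
+L1 (α=2/3) → [238/3, 212/3, 32/3]
+L2 (α=2/3) → [1300/9, 440/9, 140/9]
+L3 (α=1/5) → [1166/9, 3812/45, 328/9]
+L4 (α=1/8) → [2171/18, 28169/360, 4033/72]
+L5 (α=7/8) → [20819/144, 260009/2880, 87193/576]
rounded: [145, 90, 151]


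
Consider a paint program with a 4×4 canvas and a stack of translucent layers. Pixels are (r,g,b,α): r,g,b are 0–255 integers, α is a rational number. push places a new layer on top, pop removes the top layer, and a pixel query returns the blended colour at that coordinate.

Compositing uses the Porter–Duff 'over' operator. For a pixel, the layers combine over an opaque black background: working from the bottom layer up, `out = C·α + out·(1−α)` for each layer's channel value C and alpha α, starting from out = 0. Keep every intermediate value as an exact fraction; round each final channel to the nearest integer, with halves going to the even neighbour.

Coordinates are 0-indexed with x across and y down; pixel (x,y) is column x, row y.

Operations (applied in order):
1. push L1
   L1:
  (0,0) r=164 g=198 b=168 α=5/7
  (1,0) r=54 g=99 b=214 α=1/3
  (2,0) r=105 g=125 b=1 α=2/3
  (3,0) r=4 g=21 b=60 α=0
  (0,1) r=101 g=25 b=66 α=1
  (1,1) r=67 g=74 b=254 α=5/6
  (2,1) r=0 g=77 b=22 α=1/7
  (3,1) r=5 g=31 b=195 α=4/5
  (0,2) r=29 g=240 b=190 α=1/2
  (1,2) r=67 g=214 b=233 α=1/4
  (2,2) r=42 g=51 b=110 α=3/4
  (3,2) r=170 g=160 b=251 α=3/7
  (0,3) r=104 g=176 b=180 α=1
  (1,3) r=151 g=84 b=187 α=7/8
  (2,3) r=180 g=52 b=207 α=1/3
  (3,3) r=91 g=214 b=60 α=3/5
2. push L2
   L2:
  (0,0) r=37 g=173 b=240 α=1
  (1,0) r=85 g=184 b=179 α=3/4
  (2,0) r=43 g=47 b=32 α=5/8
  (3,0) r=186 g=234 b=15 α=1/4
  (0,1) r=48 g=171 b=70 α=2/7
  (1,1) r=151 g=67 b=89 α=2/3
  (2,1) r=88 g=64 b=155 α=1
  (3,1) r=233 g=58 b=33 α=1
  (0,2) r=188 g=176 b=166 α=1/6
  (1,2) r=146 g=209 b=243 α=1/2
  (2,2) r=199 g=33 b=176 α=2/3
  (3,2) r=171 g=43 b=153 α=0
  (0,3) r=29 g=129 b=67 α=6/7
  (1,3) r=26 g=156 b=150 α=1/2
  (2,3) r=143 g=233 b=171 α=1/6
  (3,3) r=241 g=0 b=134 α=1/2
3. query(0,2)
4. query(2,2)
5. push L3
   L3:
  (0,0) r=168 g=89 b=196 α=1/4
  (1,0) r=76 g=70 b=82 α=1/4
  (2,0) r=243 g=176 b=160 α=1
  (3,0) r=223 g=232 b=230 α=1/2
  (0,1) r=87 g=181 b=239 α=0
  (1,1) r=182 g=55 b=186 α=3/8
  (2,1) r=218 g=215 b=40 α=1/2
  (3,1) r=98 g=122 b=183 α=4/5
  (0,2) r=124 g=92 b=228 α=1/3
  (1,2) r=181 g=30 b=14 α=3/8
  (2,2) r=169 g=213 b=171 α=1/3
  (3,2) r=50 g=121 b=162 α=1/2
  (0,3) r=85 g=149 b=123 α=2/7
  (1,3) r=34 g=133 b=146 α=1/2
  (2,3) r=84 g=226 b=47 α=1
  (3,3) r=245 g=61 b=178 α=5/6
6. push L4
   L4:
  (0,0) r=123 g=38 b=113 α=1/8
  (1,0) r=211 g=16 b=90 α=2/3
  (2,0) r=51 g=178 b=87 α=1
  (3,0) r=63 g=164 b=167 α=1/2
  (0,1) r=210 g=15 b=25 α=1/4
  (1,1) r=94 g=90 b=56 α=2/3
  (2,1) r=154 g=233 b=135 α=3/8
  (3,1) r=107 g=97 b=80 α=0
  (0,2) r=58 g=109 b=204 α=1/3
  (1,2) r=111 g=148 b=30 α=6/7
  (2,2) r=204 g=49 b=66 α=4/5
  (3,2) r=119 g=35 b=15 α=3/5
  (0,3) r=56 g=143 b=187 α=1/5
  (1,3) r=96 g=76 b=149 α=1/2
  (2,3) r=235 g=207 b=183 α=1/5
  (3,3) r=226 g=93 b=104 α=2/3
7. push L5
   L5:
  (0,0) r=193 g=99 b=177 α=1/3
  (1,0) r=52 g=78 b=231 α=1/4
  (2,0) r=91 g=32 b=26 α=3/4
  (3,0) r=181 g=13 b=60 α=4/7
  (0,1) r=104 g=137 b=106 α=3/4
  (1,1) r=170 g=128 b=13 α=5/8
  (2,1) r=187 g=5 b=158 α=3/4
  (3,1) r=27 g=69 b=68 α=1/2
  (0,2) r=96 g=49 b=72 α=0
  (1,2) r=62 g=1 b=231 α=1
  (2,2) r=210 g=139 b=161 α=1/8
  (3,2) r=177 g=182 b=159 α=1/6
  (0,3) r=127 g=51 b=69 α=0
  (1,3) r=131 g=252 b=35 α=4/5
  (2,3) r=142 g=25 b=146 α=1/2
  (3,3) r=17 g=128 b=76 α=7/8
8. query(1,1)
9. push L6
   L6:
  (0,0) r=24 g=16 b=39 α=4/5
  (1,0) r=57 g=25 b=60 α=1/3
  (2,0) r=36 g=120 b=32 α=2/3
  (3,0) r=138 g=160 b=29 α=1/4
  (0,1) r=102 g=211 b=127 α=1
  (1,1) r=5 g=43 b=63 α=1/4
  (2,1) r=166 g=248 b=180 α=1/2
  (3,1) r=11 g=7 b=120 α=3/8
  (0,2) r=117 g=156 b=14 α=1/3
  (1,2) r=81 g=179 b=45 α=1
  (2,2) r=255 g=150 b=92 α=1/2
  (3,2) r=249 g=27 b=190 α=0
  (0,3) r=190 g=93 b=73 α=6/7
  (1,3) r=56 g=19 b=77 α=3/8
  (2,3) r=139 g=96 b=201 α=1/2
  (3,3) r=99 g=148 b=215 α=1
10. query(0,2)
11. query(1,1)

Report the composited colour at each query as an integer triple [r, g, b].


(0,2) stack=L1,L2; from [0,0,0]:
+L1 (α=1/2) → [29/2, 120, 95]
+L2 (α=1/6) → [521/12, 388/3, 641/6]
= [43, 129, 107]

at x=2,y=2 over L1,L2:
+L1 (α=3/4) → [63/2, 153/4, 165/2]
+L2 (α=2/3) → [859/6, 139/4, 869/6]
→ [143, 35, 145]

at x=1,y=1 over L1,L2,L3,L4,L5:
+L1 (α=5/6) → [335/6, 185/3, 635/3]
+L2 (α=2/3) → [2147/18, 587/9, 1169/9]
+L3 (α=3/8) → [20563/144, 1105/18, 10867/72]
+L4 (α=2/3) → [47635/432, 4345/54, 18931/216]
+L5 (α=5/8) → [170035/1152, 15865/144, 23611/576]
= [148, 110, 41]

at x=0,y=2 over L1,L2,L3,L4,L5,L6:
+L1 (α=1/2) → [29/2, 120, 95]
+L2 (α=1/6) → [521/12, 388/3, 641/6]
+L3 (α=1/3) → [1265/18, 1052/9, 1325/9]
+L4 (α=1/3) → [1787/27, 3085/27, 4486/27]
+L5 (α=0) → [1787/27, 3085/27, 4486/27]
+L6 (α=1/3) → [6733/81, 10382/81, 9350/81]
rounded: [83, 128, 115]

(1,1) stack=L1,L2,L3,L4,L5,L6; from [0,0,0]:
after L1 α=5/6: [335/6, 185/3, 635/3]
after L2 α=2/3: [2147/18, 587/9, 1169/9]
after L3 α=3/8: [20563/144, 1105/18, 10867/72]
after L4 α=2/3: [47635/432, 4345/54, 18931/216]
after L5 α=5/8: [170035/1152, 15865/144, 23611/576]
after L6 α=1/4: [171955/1536, 17929/192, 35707/768]
→ [112, 93, 46]


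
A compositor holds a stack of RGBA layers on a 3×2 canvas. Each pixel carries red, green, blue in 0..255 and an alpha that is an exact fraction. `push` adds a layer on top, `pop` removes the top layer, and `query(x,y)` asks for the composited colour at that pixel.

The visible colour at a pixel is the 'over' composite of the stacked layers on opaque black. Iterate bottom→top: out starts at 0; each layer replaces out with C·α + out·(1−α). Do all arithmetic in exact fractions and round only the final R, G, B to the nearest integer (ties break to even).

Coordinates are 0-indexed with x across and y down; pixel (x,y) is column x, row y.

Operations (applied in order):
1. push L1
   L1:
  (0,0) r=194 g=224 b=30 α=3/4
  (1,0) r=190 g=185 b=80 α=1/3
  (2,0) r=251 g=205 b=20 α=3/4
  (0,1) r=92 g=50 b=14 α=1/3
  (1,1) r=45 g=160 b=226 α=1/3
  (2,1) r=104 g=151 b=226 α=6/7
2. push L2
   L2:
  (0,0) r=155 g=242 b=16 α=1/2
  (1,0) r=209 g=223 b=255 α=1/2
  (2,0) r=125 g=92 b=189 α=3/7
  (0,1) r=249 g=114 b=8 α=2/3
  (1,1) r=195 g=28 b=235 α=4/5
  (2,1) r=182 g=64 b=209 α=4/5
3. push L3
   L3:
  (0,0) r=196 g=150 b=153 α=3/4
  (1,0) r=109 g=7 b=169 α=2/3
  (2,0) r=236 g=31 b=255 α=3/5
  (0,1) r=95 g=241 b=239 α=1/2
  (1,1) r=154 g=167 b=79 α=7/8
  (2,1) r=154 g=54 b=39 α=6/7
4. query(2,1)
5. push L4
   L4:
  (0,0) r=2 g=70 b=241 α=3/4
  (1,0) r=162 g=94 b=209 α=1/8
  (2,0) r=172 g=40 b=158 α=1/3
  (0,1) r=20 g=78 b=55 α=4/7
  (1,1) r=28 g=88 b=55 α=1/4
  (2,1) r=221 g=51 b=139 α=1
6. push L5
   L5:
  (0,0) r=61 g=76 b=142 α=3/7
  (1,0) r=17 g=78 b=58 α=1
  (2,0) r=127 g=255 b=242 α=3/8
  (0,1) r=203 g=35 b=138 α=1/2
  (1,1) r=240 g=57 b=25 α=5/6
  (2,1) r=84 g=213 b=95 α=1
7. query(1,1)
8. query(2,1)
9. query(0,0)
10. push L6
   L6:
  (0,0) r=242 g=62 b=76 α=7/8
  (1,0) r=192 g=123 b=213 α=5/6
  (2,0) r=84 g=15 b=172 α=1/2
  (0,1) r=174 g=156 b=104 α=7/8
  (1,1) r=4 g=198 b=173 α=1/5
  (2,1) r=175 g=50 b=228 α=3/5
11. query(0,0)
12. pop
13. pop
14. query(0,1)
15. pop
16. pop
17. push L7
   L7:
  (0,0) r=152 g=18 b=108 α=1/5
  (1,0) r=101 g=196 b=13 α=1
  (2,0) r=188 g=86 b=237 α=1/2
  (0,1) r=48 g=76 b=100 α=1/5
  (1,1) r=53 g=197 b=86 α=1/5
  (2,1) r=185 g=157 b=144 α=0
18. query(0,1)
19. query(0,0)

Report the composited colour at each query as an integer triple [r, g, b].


query (2,1) [L1,L2,L3] — begin 0,0,0
after L1 α=6/7: [624/7, 906/7, 1356/7]
after L2 α=4/5: [1144/7, 2698/35, 7208/35]
after L3 α=6/7: [7612/49, 14038/245, 15398/245]
rounded: [155, 57, 63]

at x=1,y=1 over L1,L2,L3,L4,L5:
after L1 α=1/3: [15, 160/3, 226/3]
after L2 α=4/5: [159, 496/15, 3046/15]
after L3 α=7/8: [1237/8, 18031/120, 11341/120]
after L4 α=1/4: [3935/32, 21551/160, 13541/160]
after L5 α=5/6: [42335/192, 67151/960, 33541/960]
rounded: [220, 70, 35]

query (2,1) [L1,L2,L3,L4,L5] — begin 0,0,0
after L1 α=6/7: [624/7, 906/7, 1356/7]
after L2 α=4/5: [1144/7, 2698/35, 7208/35]
after L3 α=6/7: [7612/49, 14038/245, 15398/245]
after L4 α=1: [221, 51, 139]
after L5 α=1: [84, 213, 95]
= [84, 213, 95]

at x=0,y=0 over L1,L2,L3,L4,L5:
after L1 α=3/4: [291/2, 168, 45/2]
after L2 α=1/2: [601/4, 205, 77/4]
after L3 α=3/4: [2953/16, 655/4, 1913/16]
after L4 α=3/4: [3049/64, 1495/16, 13481/64]
after L5 α=3/7: [5977/112, 2407/28, 20297/112]
→ [53, 86, 181]

at x=0,y=0 over L1,L2,L3,L4,L5,L6:
after L1 α=3/4: [291/2, 168, 45/2]
after L2 α=1/2: [601/4, 205, 77/4]
after L3 α=3/4: [2953/16, 655/4, 1913/16]
after L4 α=3/4: [3049/64, 1495/16, 13481/64]
after L5 α=3/7: [5977/112, 2407/28, 20297/112]
after L6 α=7/8: [195705/896, 14559/224, 79881/896]
= [218, 65, 89]

query (0,1) [L1,L2,L3,L4] — begin 0,0,0
after L1 α=1/3: [92/3, 50/3, 14/3]
after L2 α=2/3: [1586/9, 734/9, 62/9]
after L3 α=1/2: [2441/18, 2903/18, 2213/18]
after L4 α=4/7: [2921/42, 4775/42, 3533/42]
→ [70, 114, 84]

at x=0,y=1 over L1,L2,L7:
+L1 (α=1/3) → [92/3, 50/3, 14/3]
+L2 (α=2/3) → [1586/9, 734/9, 62/9]
+L7 (α=1/5) → [6776/45, 724/9, 1148/45]
rounded: [151, 80, 26]

(0,0) stack=L1,L2,L7; from [0,0,0]:
+L1 (α=3/4) → [291/2, 168, 45/2]
+L2 (α=1/2) → [601/4, 205, 77/4]
+L7 (α=1/5) → [753/5, 838/5, 37]
→ [151, 168, 37]


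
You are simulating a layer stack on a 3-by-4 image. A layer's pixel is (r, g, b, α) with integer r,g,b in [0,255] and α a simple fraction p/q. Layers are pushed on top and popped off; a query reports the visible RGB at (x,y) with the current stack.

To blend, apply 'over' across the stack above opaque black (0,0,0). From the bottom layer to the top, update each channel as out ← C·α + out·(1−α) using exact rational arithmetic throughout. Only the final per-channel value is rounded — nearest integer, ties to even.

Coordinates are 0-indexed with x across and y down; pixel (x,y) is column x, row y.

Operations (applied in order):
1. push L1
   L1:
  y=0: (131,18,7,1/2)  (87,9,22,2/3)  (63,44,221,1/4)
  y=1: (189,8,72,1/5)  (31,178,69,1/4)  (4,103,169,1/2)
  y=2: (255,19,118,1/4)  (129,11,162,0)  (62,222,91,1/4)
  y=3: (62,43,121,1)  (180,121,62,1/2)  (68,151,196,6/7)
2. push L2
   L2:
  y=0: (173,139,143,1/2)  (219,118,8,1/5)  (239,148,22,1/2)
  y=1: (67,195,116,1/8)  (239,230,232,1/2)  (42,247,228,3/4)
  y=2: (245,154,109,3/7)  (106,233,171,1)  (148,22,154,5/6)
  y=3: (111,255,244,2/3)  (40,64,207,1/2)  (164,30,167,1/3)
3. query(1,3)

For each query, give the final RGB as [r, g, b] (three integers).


query (1,3) [L1,L2] — begin 0,0,0
+L1 (α=1/2) → [90, 121/2, 31]
+L2 (α=1/2) → [65, 249/4, 119]
rounded: [65, 62, 119]


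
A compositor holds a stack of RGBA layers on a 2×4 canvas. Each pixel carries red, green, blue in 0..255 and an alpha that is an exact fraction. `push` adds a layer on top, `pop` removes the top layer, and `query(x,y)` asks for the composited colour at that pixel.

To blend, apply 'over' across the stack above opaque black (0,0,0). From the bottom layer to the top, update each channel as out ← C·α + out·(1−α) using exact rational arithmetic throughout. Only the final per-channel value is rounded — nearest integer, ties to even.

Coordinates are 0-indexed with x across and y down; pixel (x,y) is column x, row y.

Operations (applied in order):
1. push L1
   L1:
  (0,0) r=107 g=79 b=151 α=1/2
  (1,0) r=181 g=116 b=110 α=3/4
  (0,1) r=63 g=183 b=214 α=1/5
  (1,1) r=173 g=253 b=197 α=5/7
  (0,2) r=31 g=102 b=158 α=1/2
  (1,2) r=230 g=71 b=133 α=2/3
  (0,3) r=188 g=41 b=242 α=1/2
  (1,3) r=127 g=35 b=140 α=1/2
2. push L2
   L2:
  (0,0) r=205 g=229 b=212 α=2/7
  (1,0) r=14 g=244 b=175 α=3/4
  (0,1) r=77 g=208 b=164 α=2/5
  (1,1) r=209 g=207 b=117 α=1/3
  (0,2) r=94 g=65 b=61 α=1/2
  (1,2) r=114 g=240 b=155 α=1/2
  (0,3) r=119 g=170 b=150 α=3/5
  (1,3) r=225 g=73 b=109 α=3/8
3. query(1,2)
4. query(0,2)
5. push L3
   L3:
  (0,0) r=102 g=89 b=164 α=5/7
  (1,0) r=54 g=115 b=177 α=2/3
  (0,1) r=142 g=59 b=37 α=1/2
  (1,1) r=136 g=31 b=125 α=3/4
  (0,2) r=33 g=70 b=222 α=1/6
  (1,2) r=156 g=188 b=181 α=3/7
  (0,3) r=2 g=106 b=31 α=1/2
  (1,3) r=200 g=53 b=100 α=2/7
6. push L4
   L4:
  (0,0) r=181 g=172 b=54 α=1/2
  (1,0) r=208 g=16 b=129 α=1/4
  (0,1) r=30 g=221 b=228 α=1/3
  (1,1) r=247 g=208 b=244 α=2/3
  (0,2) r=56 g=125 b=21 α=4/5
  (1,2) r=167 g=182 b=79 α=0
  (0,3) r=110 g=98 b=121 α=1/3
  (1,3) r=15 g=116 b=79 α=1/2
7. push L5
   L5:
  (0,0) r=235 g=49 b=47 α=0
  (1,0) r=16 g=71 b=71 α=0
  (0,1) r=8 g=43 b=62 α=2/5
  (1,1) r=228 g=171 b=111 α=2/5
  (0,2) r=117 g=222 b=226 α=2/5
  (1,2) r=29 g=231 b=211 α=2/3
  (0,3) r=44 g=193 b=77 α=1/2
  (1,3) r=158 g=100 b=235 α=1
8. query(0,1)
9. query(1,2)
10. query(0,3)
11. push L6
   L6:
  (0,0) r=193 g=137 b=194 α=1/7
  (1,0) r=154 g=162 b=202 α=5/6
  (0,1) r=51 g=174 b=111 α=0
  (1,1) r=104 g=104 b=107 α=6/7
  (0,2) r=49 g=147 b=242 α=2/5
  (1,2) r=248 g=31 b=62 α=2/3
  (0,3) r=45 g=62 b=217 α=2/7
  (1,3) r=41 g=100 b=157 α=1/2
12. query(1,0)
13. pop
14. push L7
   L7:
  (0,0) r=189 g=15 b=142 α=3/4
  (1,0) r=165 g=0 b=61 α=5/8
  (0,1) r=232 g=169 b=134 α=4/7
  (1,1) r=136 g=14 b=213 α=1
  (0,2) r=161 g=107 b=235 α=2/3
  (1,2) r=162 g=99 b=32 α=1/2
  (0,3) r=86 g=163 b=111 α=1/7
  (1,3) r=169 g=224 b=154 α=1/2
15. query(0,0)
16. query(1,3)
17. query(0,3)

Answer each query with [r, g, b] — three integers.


at x=1,y=2 over L1,L2:
+L1 (α=2/3) → [460/3, 142/3, 266/3]
+L2 (α=1/2) → [401/3, 431/3, 731/6]
→ [134, 144, 122]

at x=0,y=2 over L1,L2:
+L1 (α=1/2) → [31/2, 51, 79]
+L2 (α=1/2) → [219/4, 58, 70]
rounded: [55, 58, 70]

(0,1) stack=L1,L2,L3,L4,L5; from [0,0,0]:
+L1 (α=1/5) → [63/5, 183/5, 214/5]
+L2 (α=2/5) → [959/25, 2629/25, 2282/25]
+L3 (α=1/2) → [4509/50, 2052/25, 3207/50]
+L4 (α=1/3) → [1753/25, 9629/75, 2969/25]
+L5 (α=2/5) → [5659/125, 11779/125, 12007/125]
→ [45, 94, 96]

(1,2) stack=L1,L2,L3,L4,L5; from [0,0,0]:
L1 α=2/3: [460/3, 142/3, 266/3]
L2 α=1/2: [401/3, 431/3, 731/6]
L3 α=3/7: [3008/21, 488/3, 3091/21]
L4 α=0: [3008/21, 488/3, 3091/21]
L5 α=2/3: [4226/63, 1874/9, 11953/63]
rounded: [67, 208, 190]

at x=0,y=3 over L1,L2,L3,L4,L5:
L1 α=1/2: [94, 41/2, 121]
L2 α=3/5: [109, 551/5, 692/5]
L3 α=1/2: [111/2, 1081/10, 847/10]
L4 α=1/3: [221/3, 1571/15, 484/5]
L5 α=1/2: [353/6, 2233/15, 869/10]
= [59, 149, 87]

(1,0) stack=L1,L2,L3,L4,L5,L6; from [0,0,0]:
L1 α=3/4: [543/4, 87, 165/2]
L2 α=3/4: [711/16, 819/4, 1215/8]
L3 α=2/3: [813/16, 1739/12, 1349/8]
L4 α=1/4: [5767/64, 1803/16, 5079/32]
L5 α=0: [5767/64, 1803/16, 5079/32]
L6 α=5/6: [18349/128, 4921/32, 37399/192]
→ [143, 154, 195]

at x=0,y=0 over L1,L2,L3,L4,L5,L7:
+L1 (α=1/2) → [107/2, 79/2, 151/2]
+L2 (α=2/7) → [1355/14, 1311/14, 229/2]
+L3 (α=5/7) → [4925/49, 4426/49, 1049/7]
+L4 (α=1/2) → [6897/49, 6427/49, 1427/14]
+L5 (α=0) → [6897/49, 6427/49, 1427/14]
+L7 (α=3/4) → [8670/49, 2158/49, 7391/56]
= [177, 44, 132]

(1,3) stack=L1,L2,L3,L4,L5,L7; from [0,0,0]:
L1 α=1/2: [127/2, 35/2, 70]
L2 α=3/8: [1985/16, 613/16, 677/8]
L3 α=2/7: [16325/112, 4761/112, 4985/56]
L4 α=1/2: [18005/224, 17753/224, 9409/112]
L5 α=1: [158, 100, 235]
L7 α=1/2: [327/2, 162, 389/2]
= [164, 162, 194]

at x=0,y=3 over L1,L2,L3,L4,L5,L7:
+L1 (α=1/2) → [94, 41/2, 121]
+L2 (α=3/5) → [109, 551/5, 692/5]
+L3 (α=1/2) → [111/2, 1081/10, 847/10]
+L4 (α=1/3) → [221/3, 1571/15, 484/5]
+L5 (α=1/2) → [353/6, 2233/15, 869/10]
+L7 (α=1/7) → [439/7, 5281/35, 3162/35]
→ [63, 151, 90]


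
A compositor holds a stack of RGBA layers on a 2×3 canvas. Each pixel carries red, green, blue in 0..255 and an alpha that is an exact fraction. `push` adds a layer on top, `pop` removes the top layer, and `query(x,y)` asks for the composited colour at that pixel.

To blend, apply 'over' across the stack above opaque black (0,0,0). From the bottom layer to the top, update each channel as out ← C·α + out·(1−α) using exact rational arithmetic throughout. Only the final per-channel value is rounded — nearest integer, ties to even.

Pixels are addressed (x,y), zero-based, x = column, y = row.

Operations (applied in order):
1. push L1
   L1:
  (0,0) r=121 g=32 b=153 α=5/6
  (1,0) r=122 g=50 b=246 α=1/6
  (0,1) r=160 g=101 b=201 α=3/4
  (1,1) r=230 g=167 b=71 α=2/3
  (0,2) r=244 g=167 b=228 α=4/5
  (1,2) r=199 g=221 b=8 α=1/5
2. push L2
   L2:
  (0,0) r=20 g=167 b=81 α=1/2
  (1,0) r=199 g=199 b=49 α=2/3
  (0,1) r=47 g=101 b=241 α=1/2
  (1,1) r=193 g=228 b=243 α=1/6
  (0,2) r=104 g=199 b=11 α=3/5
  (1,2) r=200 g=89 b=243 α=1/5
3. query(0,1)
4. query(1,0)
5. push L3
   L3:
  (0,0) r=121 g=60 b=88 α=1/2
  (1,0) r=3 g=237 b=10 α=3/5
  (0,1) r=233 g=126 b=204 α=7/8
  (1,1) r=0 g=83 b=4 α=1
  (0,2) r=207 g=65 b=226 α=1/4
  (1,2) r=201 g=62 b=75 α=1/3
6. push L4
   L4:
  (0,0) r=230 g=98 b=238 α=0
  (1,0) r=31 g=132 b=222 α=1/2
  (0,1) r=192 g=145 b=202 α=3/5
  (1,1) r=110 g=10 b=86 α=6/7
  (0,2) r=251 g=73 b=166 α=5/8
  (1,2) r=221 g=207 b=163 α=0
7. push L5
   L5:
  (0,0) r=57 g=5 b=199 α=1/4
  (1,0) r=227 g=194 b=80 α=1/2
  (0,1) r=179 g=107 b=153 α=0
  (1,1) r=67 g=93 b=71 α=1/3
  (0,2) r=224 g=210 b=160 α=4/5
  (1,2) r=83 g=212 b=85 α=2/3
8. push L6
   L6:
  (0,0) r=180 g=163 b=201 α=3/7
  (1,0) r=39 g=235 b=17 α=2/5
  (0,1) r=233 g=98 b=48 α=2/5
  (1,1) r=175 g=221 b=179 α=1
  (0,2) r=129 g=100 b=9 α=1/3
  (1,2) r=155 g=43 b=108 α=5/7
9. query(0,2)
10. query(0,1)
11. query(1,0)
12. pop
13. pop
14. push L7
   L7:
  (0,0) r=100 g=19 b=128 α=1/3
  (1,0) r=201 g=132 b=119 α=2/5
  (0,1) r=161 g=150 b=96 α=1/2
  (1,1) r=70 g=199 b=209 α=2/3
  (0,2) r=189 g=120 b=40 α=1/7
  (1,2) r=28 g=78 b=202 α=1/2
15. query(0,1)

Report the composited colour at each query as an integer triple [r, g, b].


query (0,1) [L1,L2] — begin 0,0,0
+L1 (α=3/4) → [120, 303/4, 603/4]
+L2 (α=1/2) → [167/2, 707/8, 1567/8]
= [84, 88, 196]

query (1,0) [L1,L2] — begin 0,0,0
L1 α=1/6: [61/3, 25/3, 41]
L2 α=2/3: [1255/9, 1219/9, 139/3]
= [139, 135, 46]

query (0,2) [L1,L2,L3,L4,L5,L6] — begin 0,0,0
after L1 α=4/5: [976/5, 668/5, 912/5]
after L2 α=3/5: [3512/25, 4321/25, 1989/25]
after L3 α=1/4: [15711/100, 3647/25, 11617/100]
after L4 α=5/8: [172633/800, 10033/100, 117851/800]
after L5 α=4/5: [889433/4000, 94033/500, 629851/4000]
after L6 α=1/3: [1147433/6000, 119033/750, 647851/6000]
rounded: [191, 159, 108]

at x=0,y=1 over L1,L2,L3,L4,L5,L6:
after L1 α=3/4: [120, 303/4, 603/4]
after L2 α=1/2: [167/2, 707/8, 1567/8]
after L3 α=7/8: [3429/16, 7763/64, 12991/64]
after L4 α=3/5: [8037/40, 21683/160, 32383/160]
after L5 α=0: [8037/40, 21683/160, 32383/160]
after L6 α=2/5: [42751/200, 96409/800, 112509/800]
rounded: [214, 121, 141]

query (1,0) [L1,L2,L3,L4,L5,L6] — begin 0,0,0
+L1 (α=1/6) → [61/3, 25/3, 41]
+L2 (α=2/3) → [1255/9, 1219/9, 139/3]
+L3 (α=3/5) → [2591/45, 8837/45, 368/15]
+L4 (α=1/2) → [1993/45, 14777/90, 1849/15]
+L5 (α=1/2) → [6104/45, 32237/180, 3049/30]
+L6 (α=2/5) → [7274/75, 60437/300, 3389/50]
rounded: [97, 201, 68]

at x=0,y=1 over L1,L2,L3,L4,L7:
after L1 α=3/4: [120, 303/4, 603/4]
after L2 α=1/2: [167/2, 707/8, 1567/8]
after L3 α=7/8: [3429/16, 7763/64, 12991/64]
after L4 α=3/5: [8037/40, 21683/160, 32383/160]
after L7 α=1/2: [14477/80, 45683/320, 47743/320]
rounded: [181, 143, 149]


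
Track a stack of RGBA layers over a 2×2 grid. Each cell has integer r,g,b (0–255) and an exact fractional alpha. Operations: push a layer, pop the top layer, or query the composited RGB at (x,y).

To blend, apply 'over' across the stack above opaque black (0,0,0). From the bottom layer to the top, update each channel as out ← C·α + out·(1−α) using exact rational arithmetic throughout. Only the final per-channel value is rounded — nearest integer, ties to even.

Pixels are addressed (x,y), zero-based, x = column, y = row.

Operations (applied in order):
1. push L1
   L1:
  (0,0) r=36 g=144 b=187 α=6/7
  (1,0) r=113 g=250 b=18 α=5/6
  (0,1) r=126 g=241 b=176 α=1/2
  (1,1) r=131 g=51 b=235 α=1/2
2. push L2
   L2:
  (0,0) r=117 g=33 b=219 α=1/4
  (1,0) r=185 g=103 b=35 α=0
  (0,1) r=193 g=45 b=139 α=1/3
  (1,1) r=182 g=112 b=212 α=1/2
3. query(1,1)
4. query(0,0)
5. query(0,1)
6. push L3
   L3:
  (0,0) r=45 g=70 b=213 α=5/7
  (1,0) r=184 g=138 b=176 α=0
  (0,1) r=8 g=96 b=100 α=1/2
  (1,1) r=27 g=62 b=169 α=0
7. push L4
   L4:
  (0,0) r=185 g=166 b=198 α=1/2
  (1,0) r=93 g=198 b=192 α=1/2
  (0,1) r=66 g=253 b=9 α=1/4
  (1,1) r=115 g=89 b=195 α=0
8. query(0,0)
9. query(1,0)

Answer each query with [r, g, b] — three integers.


at x=1,y=1 over L1,L2:
L1 α=1/2: [131/2, 51/2, 235/2]
L2 α=1/2: [495/4, 275/4, 659/4]
= [124, 69, 165]

(0,0) stack=L1,L2; from [0,0,0]:
after L1 α=6/7: [216/7, 864/7, 1122/7]
after L2 α=1/4: [1467/28, 2823/28, 4899/28]
→ [52, 101, 175]

at x=0,y=1 over L1,L2:
after L1 α=1/2: [63, 241/2, 88]
after L2 α=1/3: [319/3, 286/3, 105]
→ [106, 95, 105]

at x=0,y=0 over L1,L2,L3,L4:
L1 α=6/7: [216/7, 864/7, 1122/7]
L2 α=1/4: [1467/28, 2823/28, 4899/28]
L3 α=5/7: [4617/98, 7723/98, 19809/98]
L4 α=1/2: [22747/196, 23991/196, 39213/196]
= [116, 122, 200]

query (1,0) [L1,L2,L3,L4] — begin 0,0,0
+L1 (α=5/6) → [565/6, 625/3, 15]
+L2 (α=0) → [565/6, 625/3, 15]
+L3 (α=0) → [565/6, 625/3, 15]
+L4 (α=1/2) → [1123/12, 1219/6, 207/2]
= [94, 203, 104]


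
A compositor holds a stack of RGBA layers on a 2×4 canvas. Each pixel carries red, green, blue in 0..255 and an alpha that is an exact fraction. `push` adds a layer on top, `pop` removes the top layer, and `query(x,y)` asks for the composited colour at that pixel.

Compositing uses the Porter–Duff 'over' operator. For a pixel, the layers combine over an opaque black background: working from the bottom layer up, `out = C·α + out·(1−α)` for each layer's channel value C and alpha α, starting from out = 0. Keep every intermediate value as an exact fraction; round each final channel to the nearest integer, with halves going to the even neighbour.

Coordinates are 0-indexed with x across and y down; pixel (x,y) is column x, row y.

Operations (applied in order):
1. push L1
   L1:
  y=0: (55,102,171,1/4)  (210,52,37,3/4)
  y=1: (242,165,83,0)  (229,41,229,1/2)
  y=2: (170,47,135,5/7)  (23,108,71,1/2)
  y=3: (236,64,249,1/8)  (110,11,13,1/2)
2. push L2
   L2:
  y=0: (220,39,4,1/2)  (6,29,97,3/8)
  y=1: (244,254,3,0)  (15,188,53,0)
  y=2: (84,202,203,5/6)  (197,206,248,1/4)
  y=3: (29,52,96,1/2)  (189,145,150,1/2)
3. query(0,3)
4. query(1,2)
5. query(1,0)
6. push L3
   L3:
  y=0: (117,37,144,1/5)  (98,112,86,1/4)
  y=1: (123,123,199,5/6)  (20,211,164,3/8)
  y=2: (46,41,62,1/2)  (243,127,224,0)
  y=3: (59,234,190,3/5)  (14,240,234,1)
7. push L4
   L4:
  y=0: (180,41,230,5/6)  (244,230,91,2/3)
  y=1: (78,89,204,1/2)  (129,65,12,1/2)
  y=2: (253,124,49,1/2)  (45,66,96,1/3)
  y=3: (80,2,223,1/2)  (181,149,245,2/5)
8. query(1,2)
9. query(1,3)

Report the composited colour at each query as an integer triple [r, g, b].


(0,3) stack=L1,L2; from [0,0,0]:
L1 α=1/8: [59/2, 8, 249/8]
L2 α=1/2: [117/4, 30, 1017/16]
rounded: [29, 30, 64]

(1,2) stack=L1,L2; from [0,0,0]:
L1 α=1/2: [23/2, 54, 71/2]
L2 α=1/4: [463/8, 92, 709/8]
→ [58, 92, 89]

at x=1,y=0 over L1,L2:
+L1 (α=3/4) → [315/2, 39, 111/4]
+L2 (α=3/8) → [1611/16, 141/4, 1719/32]
= [101, 35, 54]

query (1,2) [L1,L2,L3,L4] — begin 0,0,0
+L1 (α=1/2) → [23/2, 54, 71/2]
+L2 (α=1/4) → [463/8, 92, 709/8]
+L3 (α=0) → [463/8, 92, 709/8]
+L4 (α=1/3) → [643/12, 250/3, 1093/12]
→ [54, 83, 91]

query (1,3) [L1,L2,L3,L4] — begin 0,0,0
+L1 (α=1/2) → [55, 11/2, 13/2]
+L2 (α=1/2) → [122, 301/4, 313/4]
+L3 (α=1) → [14, 240, 234]
+L4 (α=2/5) → [404/5, 1018/5, 1192/5]
= [81, 204, 238]


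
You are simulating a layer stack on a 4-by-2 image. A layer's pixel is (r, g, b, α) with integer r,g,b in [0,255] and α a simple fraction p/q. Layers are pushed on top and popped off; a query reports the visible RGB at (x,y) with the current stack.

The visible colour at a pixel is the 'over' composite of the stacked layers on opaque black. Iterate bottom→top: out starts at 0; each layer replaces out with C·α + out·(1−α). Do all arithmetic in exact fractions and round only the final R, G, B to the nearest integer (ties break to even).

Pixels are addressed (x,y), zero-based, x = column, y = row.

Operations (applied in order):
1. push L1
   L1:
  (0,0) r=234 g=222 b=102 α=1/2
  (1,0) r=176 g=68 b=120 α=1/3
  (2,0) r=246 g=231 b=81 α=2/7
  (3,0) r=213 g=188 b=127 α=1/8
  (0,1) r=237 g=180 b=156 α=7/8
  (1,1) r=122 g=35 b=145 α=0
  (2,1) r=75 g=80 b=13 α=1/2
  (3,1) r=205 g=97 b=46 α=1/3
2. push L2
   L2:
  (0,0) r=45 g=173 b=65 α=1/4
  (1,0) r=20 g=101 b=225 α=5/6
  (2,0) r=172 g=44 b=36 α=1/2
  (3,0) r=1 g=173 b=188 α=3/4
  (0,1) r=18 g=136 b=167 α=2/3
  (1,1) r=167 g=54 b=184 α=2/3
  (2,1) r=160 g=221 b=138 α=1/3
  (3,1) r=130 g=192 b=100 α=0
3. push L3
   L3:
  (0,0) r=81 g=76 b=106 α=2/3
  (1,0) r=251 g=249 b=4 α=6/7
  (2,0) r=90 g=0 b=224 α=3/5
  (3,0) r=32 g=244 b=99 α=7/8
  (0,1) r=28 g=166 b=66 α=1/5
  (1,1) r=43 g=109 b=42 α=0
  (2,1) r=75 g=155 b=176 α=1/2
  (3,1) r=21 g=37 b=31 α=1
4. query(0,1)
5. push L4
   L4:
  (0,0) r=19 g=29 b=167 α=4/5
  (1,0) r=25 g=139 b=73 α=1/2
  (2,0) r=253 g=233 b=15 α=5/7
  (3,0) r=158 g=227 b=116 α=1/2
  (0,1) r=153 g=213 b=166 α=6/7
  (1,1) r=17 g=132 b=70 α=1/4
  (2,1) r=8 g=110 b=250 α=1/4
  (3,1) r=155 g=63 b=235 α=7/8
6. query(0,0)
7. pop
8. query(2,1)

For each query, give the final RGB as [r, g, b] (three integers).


query (0,1) [L1,L2,L3] — begin 0,0,0
+L1 (α=7/8) → [1659/8, 315/2, 273/2]
+L2 (α=2/3) → [649/8, 859/6, 941/6]
+L3 (α=1/5) → [141/2, 2216/15, 416/3]
→ [70, 148, 139]

(0,0) stack=L1,L2,L3,L4; from [0,0,0]:
after L1 α=1/2: [117, 111, 51]
after L2 α=1/4: [99, 253/2, 109/2]
after L3 α=2/3: [87, 557/6, 533/6]
after L4 α=4/5: [163/5, 1253/30, 4541/30]
= [33, 42, 151]

at x=2,y=1 over L1,L2,L3:
L1 α=1/2: [75/2, 40, 13/2]
L2 α=1/3: [235/3, 301/3, 151/3]
L3 α=1/2: [230/3, 383/3, 679/6]
→ [77, 128, 113]


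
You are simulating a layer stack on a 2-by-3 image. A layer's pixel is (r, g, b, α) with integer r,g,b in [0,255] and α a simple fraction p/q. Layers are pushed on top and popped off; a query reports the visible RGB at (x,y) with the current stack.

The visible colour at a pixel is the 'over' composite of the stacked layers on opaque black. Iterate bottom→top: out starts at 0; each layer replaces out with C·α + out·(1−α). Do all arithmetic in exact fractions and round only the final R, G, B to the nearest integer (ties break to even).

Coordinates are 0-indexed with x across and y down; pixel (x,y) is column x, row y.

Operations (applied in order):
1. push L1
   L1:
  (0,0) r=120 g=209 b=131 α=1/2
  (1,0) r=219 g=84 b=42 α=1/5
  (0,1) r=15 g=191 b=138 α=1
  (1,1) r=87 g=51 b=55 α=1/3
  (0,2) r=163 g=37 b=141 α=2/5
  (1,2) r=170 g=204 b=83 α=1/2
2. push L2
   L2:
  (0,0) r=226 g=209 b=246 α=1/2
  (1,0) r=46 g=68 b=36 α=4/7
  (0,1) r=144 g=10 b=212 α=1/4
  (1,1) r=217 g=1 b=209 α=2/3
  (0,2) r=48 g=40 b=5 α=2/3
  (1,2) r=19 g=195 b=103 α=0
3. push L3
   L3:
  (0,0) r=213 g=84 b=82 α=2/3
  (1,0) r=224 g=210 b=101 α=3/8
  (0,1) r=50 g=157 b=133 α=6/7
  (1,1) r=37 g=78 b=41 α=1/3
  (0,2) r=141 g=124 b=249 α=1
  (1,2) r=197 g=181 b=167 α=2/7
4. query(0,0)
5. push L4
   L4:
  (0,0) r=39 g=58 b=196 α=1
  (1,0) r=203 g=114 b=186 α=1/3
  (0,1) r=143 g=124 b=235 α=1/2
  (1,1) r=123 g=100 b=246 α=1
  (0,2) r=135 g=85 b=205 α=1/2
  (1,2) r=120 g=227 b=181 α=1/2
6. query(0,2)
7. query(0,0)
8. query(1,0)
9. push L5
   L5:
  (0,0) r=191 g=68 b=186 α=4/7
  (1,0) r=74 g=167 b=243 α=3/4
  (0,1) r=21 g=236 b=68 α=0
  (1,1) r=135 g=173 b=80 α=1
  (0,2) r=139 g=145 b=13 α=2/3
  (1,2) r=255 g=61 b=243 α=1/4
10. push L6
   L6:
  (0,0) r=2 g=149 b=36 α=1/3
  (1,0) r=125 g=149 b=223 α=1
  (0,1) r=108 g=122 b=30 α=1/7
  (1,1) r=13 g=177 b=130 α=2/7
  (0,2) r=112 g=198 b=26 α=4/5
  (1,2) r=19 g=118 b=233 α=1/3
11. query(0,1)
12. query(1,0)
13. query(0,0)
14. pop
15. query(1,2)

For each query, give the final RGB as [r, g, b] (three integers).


at x=0,y=0 over L1,L2,L3:
+L1 (α=1/2) → [60, 209/2, 131/2]
+L2 (α=1/2) → [143, 627/4, 623/4]
+L3 (α=2/3) → [569/3, 433/4, 1279/12]
→ [190, 108, 107]

(0,2) stack=L1,L2,L3,L4; from [0,0,0]:
+L1 (α=2/5) → [326/5, 74/5, 282/5]
+L2 (α=2/3) → [806/15, 158/5, 332/15]
+L3 (α=1) → [141, 124, 249]
+L4 (α=1/2) → [138, 209/2, 227]
→ [138, 104, 227]

(0,0) stack=L1,L2,L3,L4; from [0,0,0]:
+L1 (α=1/2) → [60, 209/2, 131/2]
+L2 (α=1/2) → [143, 627/4, 623/4]
+L3 (α=2/3) → [569/3, 433/4, 1279/12]
+L4 (α=1) → [39, 58, 196]
= [39, 58, 196]

at x=1,y=0 over L1,L2,L3,L4:
L1 α=1/5: [219/5, 84/5, 42/5]
L2 α=4/7: [1577/35, 1612/35, 846/35]
L3 α=3/8: [6281/56, 3011/28, 2967/56]
L4 α=1/3: [11965/84, 4607/42, 2725/28]
rounded: [142, 110, 97]

(0,1) stack=L1,L2,L3,L4,L5,L6; from [0,0,0]:
after L1 α=1: [15, 191, 138]
after L2 α=1/4: [189/4, 583/4, 313/2]
after L3 α=6/7: [1389/28, 4351/28, 1909/14]
after L4 α=1/2: [5393/56, 7823/56, 5199/28]
after L5 α=0: [5393/56, 7823/56, 5199/28]
after L6 α=1/7: [19203/196, 26885/196, 16017/98]
→ [98, 137, 163]

at x=1,y=0 over L1,L2,L3,L4,L5,L6:
after L1 α=1/5: [219/5, 84/5, 42/5]
after L2 α=4/7: [1577/35, 1612/35, 846/35]
after L3 α=3/8: [6281/56, 3011/28, 2967/56]
after L4 α=1/3: [11965/84, 4607/42, 2725/28]
after L5 α=3/4: [30613/336, 25649/168, 23137/112]
after L6 α=1: [125, 149, 223]
→ [125, 149, 223]

at x=0,y=0 over L1,L2,L3,L4,L5,L6:
L1 α=1/2: [60, 209/2, 131/2]
L2 α=1/2: [143, 627/4, 623/4]
L3 α=2/3: [569/3, 433/4, 1279/12]
L4 α=1: [39, 58, 196]
L5 α=4/7: [881/7, 446/7, 1332/7]
L6 α=1/3: [592/7, 645/7, 972/7]
→ [85, 92, 139]

(1,2) stack=L1,L2,L3,L4,L5; from [0,0,0]:
+L1 (α=1/2) → [85, 102, 83/2]
+L2 (α=0) → [85, 102, 83/2]
+L3 (α=2/7) → [117, 872/7, 1083/14]
+L4 (α=1/2) → [237/2, 2461/14, 3617/28]
+L5 (α=1/4) → [1221/8, 8237/56, 17655/112]
= [153, 147, 158]
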